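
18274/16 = 1142 + 1/8 = 1142.12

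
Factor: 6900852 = 2^2*3^1*7^1*82153^1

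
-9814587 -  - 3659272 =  - 6155315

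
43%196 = 43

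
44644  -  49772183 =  - 49727539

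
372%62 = 0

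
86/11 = 86/11= 7.82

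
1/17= 1/17 = 0.06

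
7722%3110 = 1502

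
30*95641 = 2869230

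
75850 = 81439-5589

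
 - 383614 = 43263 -426877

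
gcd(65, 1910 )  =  5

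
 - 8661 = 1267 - 9928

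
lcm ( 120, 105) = 840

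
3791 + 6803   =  10594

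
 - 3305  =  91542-94847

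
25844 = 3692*7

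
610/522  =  305/261= 1.17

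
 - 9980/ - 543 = 18 + 206/543= 18.38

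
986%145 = 116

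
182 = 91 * 2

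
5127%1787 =1553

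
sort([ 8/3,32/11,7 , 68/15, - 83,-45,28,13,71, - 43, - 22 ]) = [ - 83,  -  45, - 43 , - 22,  8/3,32/11 , 68/15,  7, 13, 28, 71]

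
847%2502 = 847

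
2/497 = 2/497 = 0.00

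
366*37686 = 13793076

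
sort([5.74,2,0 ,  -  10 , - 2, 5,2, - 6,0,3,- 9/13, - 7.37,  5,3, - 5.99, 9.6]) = [-10,- 7.37, - 6,-5.99, - 2, - 9/13, 0,0, 2,2,3,3, 5, 5, 5.74,9.6 ] 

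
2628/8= 657/2 = 328.50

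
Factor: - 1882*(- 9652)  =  2^3 *19^1*127^1*941^1 = 18165064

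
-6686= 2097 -8783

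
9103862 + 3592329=12696191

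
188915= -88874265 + 89063180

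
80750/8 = 40375/4=10093.75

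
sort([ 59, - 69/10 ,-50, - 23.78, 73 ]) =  [ - 50, - 23.78 ,- 69/10, 59,73 ] 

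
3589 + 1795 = 5384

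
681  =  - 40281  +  40962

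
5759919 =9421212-3661293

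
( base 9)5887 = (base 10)4372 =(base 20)AIC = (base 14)1844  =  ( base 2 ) 1000100010100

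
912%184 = 176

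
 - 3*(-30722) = 92166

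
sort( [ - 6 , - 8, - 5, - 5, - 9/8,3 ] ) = [  -  8,-6, - 5, - 5, - 9/8 , 3]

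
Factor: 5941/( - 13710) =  - 13/30 = - 2^( - 1) *3^ ( - 1)*5^(-1 )*13^1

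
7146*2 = 14292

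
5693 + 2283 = 7976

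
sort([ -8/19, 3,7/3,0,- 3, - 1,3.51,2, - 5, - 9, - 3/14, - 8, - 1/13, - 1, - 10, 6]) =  [ - 10, - 9, - 8,-5, - 3, - 1, - 1, - 8/19, - 3/14,  -  1/13  ,  0,2, 7/3, 3 , 3.51,  6 ]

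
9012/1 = 9012 = 9012.00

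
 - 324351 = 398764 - 723115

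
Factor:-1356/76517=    - 2^2*3^1*7^(-1 )*17^( - 1 )*113^1*643^( - 1 ) 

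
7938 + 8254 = 16192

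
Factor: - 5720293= - 5720293^1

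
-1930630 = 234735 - 2165365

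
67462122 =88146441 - 20684319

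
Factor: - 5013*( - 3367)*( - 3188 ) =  - 53809521948 = - 2^2*3^2*7^1 * 13^1 * 37^1*557^1 *797^1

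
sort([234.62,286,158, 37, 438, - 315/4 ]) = [- 315/4,37,158,234.62, 286,438] 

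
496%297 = 199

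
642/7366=321/3683= 0.09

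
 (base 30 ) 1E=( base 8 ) 54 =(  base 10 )44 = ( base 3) 1122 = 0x2C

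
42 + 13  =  55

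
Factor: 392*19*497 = 2^3*7^3*19^1*71^1 = 3701656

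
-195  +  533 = 338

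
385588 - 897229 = - 511641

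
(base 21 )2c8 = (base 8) 2166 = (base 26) 1ho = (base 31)15q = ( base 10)1142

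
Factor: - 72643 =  - 72643^1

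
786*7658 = 6019188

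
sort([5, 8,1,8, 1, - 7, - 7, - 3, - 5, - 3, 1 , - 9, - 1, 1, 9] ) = [ - 9,- 7, - 7,- 5, - 3, - 3, - 1, 1, 1, 1,  1, 5, 8,8,  9]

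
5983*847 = 5067601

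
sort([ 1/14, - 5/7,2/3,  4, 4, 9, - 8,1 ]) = [ - 8 , - 5/7,1/14, 2/3,1,4, 4,9]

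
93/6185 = 93/6185 = 0.02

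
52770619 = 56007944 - 3237325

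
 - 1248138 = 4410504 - 5658642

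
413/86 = 4+69/86=4.80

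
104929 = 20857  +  84072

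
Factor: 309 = 3^1*103^1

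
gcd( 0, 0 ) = 0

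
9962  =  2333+7629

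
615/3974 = 615/3974 = 0.15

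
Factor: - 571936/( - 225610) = 2^4*5^( - 1) * 7^( - 1)*11^(  -  1) * 61^1 = 976/385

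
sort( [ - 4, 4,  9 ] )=[  -  4, 4,9 ] 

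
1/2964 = 1/2964 = 0.00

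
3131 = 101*31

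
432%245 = 187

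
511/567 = 73/81 = 0.90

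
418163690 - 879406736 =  - 461243046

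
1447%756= 691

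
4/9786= 2/4893 = 0.00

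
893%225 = 218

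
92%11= 4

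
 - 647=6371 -7018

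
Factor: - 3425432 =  - 2^3*17^1*89^1*283^1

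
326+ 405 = 731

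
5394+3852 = 9246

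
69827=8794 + 61033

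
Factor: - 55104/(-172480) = 3^1*5^( - 1) * 7^ ( - 1)*11^( - 1) * 41^1 = 123/385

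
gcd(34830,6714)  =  18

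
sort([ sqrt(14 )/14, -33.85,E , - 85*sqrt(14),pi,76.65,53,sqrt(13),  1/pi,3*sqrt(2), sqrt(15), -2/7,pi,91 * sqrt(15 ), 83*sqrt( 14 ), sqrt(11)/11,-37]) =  [ - 85*sqrt(14), - 37, -33.85, - 2/7,sqrt( 14 )/14,sqrt(11)/11,1/pi,  E , pi, pi, sqrt(13 ),sqrt(15 ), 3*sqrt( 2),53,76.65,83*sqrt ( 14),91*sqrt( 15 )] 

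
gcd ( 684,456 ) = 228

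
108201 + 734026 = 842227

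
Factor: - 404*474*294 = -2^4* 3^2*7^2 * 79^1*101^1 =- 56299824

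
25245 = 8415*3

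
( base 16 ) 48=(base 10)72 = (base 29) 2e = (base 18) 40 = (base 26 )2K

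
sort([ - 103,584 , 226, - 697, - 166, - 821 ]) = [ - 821,  -  697,-166 , - 103, 226,584] 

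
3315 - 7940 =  - 4625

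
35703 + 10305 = 46008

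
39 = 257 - 218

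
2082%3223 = 2082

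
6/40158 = 1/6693= 0.00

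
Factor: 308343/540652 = 44049/77236 = 2^ ( - 2 )*3^1*14683^1* 19309^( - 1)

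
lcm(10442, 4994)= 114862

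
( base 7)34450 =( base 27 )c24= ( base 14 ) 32D0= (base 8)21146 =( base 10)8806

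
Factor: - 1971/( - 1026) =2^( - 1 ) * 19^( - 1) * 73^1=73/38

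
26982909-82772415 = - 55789506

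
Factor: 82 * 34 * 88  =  2^5*11^1*17^1*41^1 = 245344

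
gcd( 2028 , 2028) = 2028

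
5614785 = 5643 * 995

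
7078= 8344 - 1266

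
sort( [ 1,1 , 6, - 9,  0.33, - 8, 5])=[ - 9, -8, 0.33,  1, 1,5,6 ] 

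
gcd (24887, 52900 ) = 1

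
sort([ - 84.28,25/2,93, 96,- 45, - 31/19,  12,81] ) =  [ - 84.28,  -  45, - 31/19, 12, 25/2, 81,93, 96] 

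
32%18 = 14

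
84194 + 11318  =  95512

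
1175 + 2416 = 3591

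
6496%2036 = 388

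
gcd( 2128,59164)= 28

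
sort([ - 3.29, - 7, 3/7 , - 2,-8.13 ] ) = [ - 8.13, - 7, - 3.29, - 2, 3/7 ]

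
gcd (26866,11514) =3838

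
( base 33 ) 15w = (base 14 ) 67c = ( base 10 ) 1286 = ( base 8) 2406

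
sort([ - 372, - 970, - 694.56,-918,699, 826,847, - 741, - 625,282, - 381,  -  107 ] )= [ - 970, - 918, - 741, - 694.56, - 625, - 381, - 372 ,  -  107 , 282,  699,826 , 847 ]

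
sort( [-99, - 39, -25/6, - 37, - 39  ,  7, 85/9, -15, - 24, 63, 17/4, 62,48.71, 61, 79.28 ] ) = [-99,  -  39, - 39, - 37,-24, - 15, - 25/6, 17/4,  7, 85/9,48.71, 61 , 62,  63, 79.28 ] 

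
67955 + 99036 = 166991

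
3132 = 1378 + 1754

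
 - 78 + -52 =  -  130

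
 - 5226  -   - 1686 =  - 3540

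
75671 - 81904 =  - 6233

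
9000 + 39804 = 48804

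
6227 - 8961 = -2734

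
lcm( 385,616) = 3080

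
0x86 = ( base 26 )54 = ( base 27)4q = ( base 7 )251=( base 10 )134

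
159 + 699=858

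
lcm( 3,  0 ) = 0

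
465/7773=155/2591 =0.06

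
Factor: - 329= - 7^1*47^1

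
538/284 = 269/142  =  1.89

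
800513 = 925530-125017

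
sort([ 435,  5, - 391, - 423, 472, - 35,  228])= [ - 423,-391, - 35, 5, 228, 435 , 472 ] 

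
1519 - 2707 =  - 1188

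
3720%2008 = 1712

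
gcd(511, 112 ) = 7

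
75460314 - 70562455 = 4897859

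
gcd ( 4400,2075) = 25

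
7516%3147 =1222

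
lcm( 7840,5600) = 39200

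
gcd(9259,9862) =1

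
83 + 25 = 108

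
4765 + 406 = 5171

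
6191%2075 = 2041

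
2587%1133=321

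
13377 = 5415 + 7962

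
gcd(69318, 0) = 69318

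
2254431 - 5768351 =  - 3513920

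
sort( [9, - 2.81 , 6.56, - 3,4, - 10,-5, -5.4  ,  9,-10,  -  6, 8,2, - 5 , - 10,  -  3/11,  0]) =[  -  10, -10, - 10,  -  6,-5.4, - 5, - 5, - 3, - 2.81, - 3/11,0, 2, 4,6.56, 8,  9,9] 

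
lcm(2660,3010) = 114380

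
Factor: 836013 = 3^1 * 278671^1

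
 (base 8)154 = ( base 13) 84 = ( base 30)3I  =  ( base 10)108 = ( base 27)40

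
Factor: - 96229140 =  - 2^2*3^1*5^1*7^2*71^1*461^1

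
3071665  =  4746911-1675246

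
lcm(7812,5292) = 164052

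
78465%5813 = 2896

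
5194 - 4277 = 917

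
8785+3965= 12750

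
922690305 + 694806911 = 1617497216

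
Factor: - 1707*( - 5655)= 3^2*5^1*13^1*29^1*569^1 = 9653085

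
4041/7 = 4041/7= 577.29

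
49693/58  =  856+ 45/58 =856.78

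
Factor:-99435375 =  - 3^2*5^3*13^2*523^1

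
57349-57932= - 583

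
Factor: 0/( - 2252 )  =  0^1 = 0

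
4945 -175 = 4770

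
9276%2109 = 840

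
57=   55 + 2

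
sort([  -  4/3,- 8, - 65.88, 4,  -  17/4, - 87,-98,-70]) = [ - 98, - 87 , - 70,  -  65.88, - 8,- 17/4, - 4/3, 4] 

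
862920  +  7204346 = 8067266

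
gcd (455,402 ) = 1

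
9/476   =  9/476 =0.02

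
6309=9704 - 3395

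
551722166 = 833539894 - 281817728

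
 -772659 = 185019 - 957678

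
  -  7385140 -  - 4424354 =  -2960786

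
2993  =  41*73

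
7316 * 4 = 29264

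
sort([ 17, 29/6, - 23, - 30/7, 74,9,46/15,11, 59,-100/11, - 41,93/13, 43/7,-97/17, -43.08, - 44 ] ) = [ - 44, - 43.08, - 41,-23, - 100/11,-97/17, - 30/7,46/15 , 29/6, 43/7, 93/13,9,11,17, 59, 74] 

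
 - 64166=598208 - 662374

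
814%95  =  54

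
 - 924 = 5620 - 6544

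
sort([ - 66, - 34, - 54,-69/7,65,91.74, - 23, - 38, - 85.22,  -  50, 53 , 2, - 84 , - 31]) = [ - 85.22,-84, - 66, - 54 , - 50, - 38 ,- 34, - 31, - 23, - 69/7,2 , 53,  65,  91.74]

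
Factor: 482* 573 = 276186 = 2^1*3^1*191^1*241^1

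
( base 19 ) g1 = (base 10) 305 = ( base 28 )ap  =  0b100110001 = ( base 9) 368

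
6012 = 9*668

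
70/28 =5/2=2.50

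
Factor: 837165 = 3^1 *5^1*7^2 * 17^1*67^1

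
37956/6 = 6326 =6326.00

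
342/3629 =18/191 = 0.09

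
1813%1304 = 509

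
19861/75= 19861/75 = 264.81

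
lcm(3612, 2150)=90300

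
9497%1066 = 969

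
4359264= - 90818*(-48)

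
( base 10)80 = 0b1010000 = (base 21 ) 3h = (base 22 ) 3E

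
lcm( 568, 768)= 54528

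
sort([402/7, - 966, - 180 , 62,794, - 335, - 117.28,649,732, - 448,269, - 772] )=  [ - 966, - 772, - 448, - 335, - 180,-117.28, 402/7,62,269,649,732,794]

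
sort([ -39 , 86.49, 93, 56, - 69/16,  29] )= [ - 39, - 69/16, 29, 56, 86.49, 93] 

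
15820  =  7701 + 8119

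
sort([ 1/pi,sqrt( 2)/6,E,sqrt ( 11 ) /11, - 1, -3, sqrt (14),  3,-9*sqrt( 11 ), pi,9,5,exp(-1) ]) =[  -  9*sqrt( 11 ),-3, - 1, sqrt( 2)/6,sqrt( 11 ) /11,1/pi,exp( - 1 ),E, 3, pi,sqrt( 14 ),5, 9 ] 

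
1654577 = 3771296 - 2116719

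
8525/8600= 341/344 = 0.99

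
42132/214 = 21066/107 = 196.88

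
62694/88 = 712 + 19/44= 712.43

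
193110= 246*785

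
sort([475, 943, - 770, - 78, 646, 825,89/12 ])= [ - 770, - 78,89/12 , 475,646 , 825,943 ]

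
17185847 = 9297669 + 7888178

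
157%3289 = 157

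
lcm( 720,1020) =12240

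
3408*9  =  30672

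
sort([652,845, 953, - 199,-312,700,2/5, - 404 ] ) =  [ - 404, - 312,- 199, 2/5, 652,700, 845,953 ] 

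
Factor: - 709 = -709^1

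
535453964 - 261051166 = 274402798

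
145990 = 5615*26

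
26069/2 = 13034 + 1/2 = 13034.50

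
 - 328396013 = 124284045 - 452680058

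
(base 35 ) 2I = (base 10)88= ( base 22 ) 40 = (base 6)224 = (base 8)130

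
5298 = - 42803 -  - 48101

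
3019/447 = 3019/447 = 6.75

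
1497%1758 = 1497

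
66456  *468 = 31101408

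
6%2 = 0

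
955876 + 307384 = 1263260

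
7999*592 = 4735408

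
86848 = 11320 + 75528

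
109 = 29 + 80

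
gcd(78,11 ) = 1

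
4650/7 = 664 + 2/7 = 664.29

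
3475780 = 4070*854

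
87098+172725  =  259823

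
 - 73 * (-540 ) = 39420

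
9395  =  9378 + 17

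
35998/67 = 35998/67=537.28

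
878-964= - 86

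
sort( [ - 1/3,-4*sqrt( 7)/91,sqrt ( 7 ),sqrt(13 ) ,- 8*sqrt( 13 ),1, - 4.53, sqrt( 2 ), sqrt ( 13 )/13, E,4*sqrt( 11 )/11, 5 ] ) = [  -  8 * sqrt( 13) , - 4.53,-1/3, - 4*sqrt( 7)/91, sqrt( 13 )/13, 1, 4*sqrt( 11)/11,sqrt( 2 ),sqrt( 7 ),E,sqrt( 13) , 5]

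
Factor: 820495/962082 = 2^( - 1)*3^( - 2 )*5^1*11^( - 1 )*13^2*43^( - 1)*113^( - 1)*971^1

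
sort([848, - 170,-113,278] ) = [-170 , - 113, 278 , 848] 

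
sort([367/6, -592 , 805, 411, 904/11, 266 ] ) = [ - 592,367/6, 904/11 , 266, 411, 805]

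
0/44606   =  0 = 0.00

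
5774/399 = 5774/399  =  14.47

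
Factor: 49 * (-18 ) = -2^1*3^2*7^2 = - 882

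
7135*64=456640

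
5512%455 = 52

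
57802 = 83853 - 26051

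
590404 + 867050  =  1457454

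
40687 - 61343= - 20656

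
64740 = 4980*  13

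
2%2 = 0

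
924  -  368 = 556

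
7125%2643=1839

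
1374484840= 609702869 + 764781971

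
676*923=623948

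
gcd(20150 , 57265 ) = 65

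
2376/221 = 2376/221 = 10.75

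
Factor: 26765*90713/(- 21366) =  - 2427933445/21366 = - 2^ (-1)*3^( - 2)*5^1*7^1*53^1* 101^1*1187^(  -  1 )*12959^1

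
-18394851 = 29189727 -47584578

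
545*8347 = 4549115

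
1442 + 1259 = 2701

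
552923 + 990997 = 1543920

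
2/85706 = 1/42853=0.00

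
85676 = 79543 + 6133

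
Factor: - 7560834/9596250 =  - 3^ ( - 1 )*5^( - 4)*107^1*853^( - 1 )*11777^1 = - 1260139/1599375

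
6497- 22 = 6475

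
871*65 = 56615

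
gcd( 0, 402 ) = 402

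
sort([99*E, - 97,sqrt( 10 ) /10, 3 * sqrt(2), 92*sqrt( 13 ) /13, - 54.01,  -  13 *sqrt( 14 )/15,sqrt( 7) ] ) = [ -97,- 54.01 , - 13*sqrt ( 14 )/15,sqrt (10 ) /10,sqrt( 7 ),3 *sqrt(2 ), 92*sqrt( 13)/13, 99*E] 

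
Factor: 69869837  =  23^1*3037819^1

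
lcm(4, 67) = 268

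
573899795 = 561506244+12393551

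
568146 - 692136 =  - 123990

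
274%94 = 86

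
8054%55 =24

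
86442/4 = 43221/2  =  21610.50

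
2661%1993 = 668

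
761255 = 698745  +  62510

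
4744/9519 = 4744/9519 = 0.50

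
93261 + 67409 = 160670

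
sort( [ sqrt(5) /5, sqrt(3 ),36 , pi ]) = [sqrt (5)/5,sqrt( 3 ), pi , 36]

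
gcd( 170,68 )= 34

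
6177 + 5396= 11573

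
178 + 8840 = 9018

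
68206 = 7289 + 60917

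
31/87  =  31/87 = 0.36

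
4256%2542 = 1714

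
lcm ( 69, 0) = 0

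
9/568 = 9/568= 0.02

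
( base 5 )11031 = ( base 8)1376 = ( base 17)2b1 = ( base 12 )53A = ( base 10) 766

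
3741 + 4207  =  7948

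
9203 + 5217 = 14420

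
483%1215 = 483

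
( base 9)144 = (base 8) 171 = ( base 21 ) 5G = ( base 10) 121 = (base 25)4l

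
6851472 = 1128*6074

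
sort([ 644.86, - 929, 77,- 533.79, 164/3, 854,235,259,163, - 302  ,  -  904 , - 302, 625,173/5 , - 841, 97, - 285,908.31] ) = [ - 929, - 904, - 841, - 533.79, - 302,-302, - 285, 173/5, 164/3,77, 97,163, 235,259, 625, 644.86,854,  908.31]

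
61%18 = 7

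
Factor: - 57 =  - 3^1*19^1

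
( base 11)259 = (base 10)306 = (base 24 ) CI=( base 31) 9r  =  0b100110010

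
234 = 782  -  548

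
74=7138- 7064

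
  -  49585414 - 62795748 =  - 112381162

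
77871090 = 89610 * 869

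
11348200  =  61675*184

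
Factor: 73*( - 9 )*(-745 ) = 489465 = 3^2*5^1*73^1*149^1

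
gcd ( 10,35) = 5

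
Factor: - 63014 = - 2^1*7^2 * 643^1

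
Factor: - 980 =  - 2^2*5^1*7^2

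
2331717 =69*33793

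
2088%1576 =512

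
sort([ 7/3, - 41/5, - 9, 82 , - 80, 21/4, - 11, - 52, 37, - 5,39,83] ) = [ - 80,  -  52, - 11,  -  9, - 41/5, - 5,7/3, 21/4, 37,  39,82,83] 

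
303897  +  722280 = 1026177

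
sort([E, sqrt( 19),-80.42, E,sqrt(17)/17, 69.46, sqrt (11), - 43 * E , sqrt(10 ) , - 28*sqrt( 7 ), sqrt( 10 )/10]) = [ -43 * E,- 80.42, - 28 * sqrt(7),sqrt(17 ) /17, sqrt(10)/10,  E, E, sqrt( 10), sqrt( 11),sqrt(19), 69.46 ]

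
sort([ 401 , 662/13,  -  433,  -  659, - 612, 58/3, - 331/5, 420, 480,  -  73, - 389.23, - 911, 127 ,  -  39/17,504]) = [ -911 , - 659, - 612, - 433 ,-389.23, - 73, - 331/5, - 39/17,58/3,662/13,127,401,420,480,504]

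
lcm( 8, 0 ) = 0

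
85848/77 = 12264/11 = 1114.91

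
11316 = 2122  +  9194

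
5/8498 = 5/8498 = 0.00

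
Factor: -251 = - 251^1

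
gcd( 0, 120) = 120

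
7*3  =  21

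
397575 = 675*589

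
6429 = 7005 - 576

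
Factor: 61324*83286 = 2^3*3^2*7^1*661^1 * 15331^1 = 5107430664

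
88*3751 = 330088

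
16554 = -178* ( - 93)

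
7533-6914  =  619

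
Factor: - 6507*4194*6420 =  -2^3  *  3^6*5^1*107^1*233^1*241^1 = - 175204098360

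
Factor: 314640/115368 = 2^1*3^1*5^1*11^( - 1) = 30/11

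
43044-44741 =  - 1697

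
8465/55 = 1693/11 = 153.91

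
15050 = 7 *2150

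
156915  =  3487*45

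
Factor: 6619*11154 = 2^1*3^1*11^1 * 13^2 * 6619^1 = 73828326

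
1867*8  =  14936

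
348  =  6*58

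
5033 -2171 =2862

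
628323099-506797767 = 121525332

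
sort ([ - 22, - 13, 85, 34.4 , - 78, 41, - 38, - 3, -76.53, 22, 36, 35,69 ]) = [- 78 ,-76.53, - 38,-22,  -  13, - 3, 22,34.4, 35, 36,41,69, 85]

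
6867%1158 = 1077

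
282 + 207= 489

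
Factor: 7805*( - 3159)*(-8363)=206198086185 = 3^5*5^1*7^1*13^1*223^1*8363^1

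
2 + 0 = 2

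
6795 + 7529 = 14324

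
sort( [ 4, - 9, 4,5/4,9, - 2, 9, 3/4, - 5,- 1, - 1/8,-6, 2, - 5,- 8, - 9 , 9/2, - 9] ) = [- 9, - 9, - 9, - 8, - 6, - 5, - 5, - 2, - 1, - 1/8 , 3/4, 5/4, 2, 4 , 4, 9/2 , 9,9]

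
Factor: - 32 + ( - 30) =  - 62 = - 2^1*31^1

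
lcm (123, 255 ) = 10455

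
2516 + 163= 2679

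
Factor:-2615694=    - 2^1*3^1*435949^1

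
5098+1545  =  6643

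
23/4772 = 23/4772  =  0.00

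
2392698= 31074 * 77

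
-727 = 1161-1888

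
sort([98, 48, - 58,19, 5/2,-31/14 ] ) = [  -  58, - 31/14,5/2, 19, 48, 98 ] 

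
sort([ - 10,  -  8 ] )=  [ - 10, - 8]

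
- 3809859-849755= -4659614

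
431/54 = 431/54= 7.98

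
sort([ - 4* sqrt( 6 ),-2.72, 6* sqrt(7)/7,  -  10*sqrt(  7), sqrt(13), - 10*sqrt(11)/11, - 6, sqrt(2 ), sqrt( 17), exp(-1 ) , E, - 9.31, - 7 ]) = [ - 10*sqrt(7 ), - 4*sqrt(6 ),  -  9.31, - 7, - 6 , - 10*sqrt(11 ) /11, - 2.72, exp(  -  1 ), sqrt(2 ),6*sqrt( 7) /7, E, sqrt(13), sqrt(17 ) ]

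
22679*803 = 18211237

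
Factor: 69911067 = 3^1 * 1129^1*20641^1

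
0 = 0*552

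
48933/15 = 3262+ 1/5 =3262.20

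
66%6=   0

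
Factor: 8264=2^3*1033^1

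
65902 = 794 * 83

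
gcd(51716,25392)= 4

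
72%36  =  0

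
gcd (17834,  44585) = 8917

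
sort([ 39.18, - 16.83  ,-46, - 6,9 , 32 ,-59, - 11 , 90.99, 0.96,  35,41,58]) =[ - 59, - 46, - 16.83, - 11,-6,0.96,  9,32,35,39.18,41,58,90.99 ] 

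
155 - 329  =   - 174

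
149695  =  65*2303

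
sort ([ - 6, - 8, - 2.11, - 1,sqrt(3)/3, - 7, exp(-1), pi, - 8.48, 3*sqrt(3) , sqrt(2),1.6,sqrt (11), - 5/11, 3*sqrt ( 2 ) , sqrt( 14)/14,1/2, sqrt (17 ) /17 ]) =[ - 8.48, - 8, - 7, - 6, - 2.11,-1,-5/11,sqrt(17)/17, sqrt ( 14 ) /14, exp( - 1),1/2, sqrt( 3 )/3,sqrt( 2) , 1.6, pi  ,  sqrt(11),3*sqrt( 2),  3*sqrt(3 )]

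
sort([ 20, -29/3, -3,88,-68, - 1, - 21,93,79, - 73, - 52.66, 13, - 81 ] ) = [ - 81,-73, - 68, - 52.66 , - 21, - 29/3, -3, - 1, 13, 20,  79,88 , 93 ]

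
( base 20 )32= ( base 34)1s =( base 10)62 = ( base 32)1u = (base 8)76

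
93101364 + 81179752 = 174281116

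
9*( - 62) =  - 558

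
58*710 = 41180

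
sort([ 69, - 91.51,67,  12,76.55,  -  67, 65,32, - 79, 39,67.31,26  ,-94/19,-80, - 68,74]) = [ - 91.51, - 80,  -  79, - 68,-67,-94/19,12, 26 , 32,39 , 65, 67 , 67.31,  69,74,76.55] 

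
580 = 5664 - 5084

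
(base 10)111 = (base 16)6F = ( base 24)4F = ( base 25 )4B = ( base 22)51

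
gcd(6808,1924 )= 148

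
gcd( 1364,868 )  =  124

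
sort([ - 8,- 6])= [ - 8,  -  6 ] 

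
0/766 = 0 = 0.00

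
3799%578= 331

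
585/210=39/14 = 2.79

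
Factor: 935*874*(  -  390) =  - 2^2*3^1 * 5^2*11^1*13^1*17^1*19^1*23^1 = - 318704100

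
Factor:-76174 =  - 2^1*7^1*5441^1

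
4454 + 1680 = 6134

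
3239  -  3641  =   - 402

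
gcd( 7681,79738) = 1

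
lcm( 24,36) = 72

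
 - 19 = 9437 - 9456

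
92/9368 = 23/2342 =0.01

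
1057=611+446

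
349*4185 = 1460565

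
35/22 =35/22 = 1.59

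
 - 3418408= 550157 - 3968565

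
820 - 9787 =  - 8967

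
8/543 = 8/543= 0.01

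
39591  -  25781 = 13810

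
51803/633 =81 + 530/633 = 81.84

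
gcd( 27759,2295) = 3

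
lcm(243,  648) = 1944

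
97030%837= 775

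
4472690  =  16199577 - 11726887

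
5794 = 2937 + 2857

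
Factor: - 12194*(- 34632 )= 422302608 = 2^4*3^2*7^1*13^2 *37^1*67^1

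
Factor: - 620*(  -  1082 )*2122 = 1423522480 = 2^4*5^1*31^1*541^1*1061^1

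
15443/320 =15443/320 = 48.26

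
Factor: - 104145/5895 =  - 53/3 = -3^(  -  1 ) * 53^1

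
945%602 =343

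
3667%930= 877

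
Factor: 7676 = 2^2*19^1*101^1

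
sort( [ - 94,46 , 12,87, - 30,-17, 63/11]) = [ - 94, - 30, - 17,63/11,12,46,87]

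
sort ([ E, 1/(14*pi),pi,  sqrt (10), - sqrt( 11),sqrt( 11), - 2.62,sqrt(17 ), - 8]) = [ - 8,  -  sqrt( 11 ), - 2.62,1/( 14*  pi), E,pi, sqrt(10), sqrt( 11 ),sqrt(17) ]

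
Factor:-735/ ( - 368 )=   2^ ( - 4)* 3^1*5^1*7^2*23^( - 1 ) 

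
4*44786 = 179144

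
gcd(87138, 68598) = 1854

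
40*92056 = 3682240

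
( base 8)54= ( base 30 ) 1e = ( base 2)101100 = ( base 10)44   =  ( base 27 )1H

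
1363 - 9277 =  - 7914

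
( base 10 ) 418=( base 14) 21C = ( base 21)JJ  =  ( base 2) 110100010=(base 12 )2AA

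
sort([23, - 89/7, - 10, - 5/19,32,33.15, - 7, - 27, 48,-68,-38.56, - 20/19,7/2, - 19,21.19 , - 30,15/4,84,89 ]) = [ - 68, - 38.56,-30, - 27, - 19, - 89/7, - 10, - 7, - 20/19,- 5/19, 7/2, 15/4,  21.19,23,32,33.15 , 48,84,89]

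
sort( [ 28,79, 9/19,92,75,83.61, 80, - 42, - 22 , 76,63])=[ - 42, - 22,9/19,28,63,75,76,79,80,  83.61,92 ]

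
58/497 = 58/497 = 0.12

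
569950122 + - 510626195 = 59323927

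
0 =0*80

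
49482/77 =49482/77 =642.62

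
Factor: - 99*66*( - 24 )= 156816  =  2^4*3^4*11^2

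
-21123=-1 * 21123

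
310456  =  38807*8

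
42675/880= 8535/176 = 48.49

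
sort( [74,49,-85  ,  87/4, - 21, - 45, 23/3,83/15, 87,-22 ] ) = [ - 85,-45, -22, - 21,  83/15, 23/3  ,  87/4,49, 74,  87]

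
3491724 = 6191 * 564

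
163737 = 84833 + 78904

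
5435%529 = 145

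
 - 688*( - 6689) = 4602032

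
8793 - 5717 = 3076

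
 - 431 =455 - 886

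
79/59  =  79/59  =  1.34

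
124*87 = 10788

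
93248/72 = 1295+1/9 = 1295.11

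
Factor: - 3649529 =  - 13^1*131^1*2143^1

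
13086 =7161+5925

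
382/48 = 191/24 = 7.96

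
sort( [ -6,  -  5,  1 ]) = [-6,-5, 1]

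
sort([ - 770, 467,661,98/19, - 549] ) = [ - 770, - 549,98/19,467, 661 ] 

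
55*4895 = 269225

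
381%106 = 63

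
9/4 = 9/4 =2.25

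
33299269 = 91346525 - 58047256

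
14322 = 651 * 22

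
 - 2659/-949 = 2+761/949 = 2.80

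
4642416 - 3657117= 985299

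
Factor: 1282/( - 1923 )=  - 2^1*3^ (-1 ) = - 2/3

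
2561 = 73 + 2488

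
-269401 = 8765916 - 9035317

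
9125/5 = 1825 = 1825.00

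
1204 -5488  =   - 4284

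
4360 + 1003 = 5363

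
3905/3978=3905/3978  =  0.98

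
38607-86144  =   - 47537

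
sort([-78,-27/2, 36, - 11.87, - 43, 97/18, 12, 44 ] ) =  [-78,-43, - 27/2,-11.87, 97/18 , 12,  36, 44] 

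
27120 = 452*60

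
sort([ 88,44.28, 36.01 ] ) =[36.01, 44.28, 88 ] 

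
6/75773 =6/75773  =  0.00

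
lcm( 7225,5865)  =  498525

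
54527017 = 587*92891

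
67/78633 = 67/78633 = 0.00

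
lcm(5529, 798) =77406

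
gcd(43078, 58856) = 14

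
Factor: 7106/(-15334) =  - 19/41 = - 19^1*41^( - 1)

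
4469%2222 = 25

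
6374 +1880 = 8254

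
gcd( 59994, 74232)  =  18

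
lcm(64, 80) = 320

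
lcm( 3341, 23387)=23387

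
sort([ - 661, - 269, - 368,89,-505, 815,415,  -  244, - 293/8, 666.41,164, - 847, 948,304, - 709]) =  [ - 847,  -  709, - 661,-505,-368, - 269, - 244,-293/8, 89 , 164,304,  415, 666.41, 815, 948 ] 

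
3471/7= 495 + 6/7 = 495.86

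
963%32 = 3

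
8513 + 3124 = 11637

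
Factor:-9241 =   -  9241^1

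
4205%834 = 35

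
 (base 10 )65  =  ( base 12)55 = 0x41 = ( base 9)72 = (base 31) 23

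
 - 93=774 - 867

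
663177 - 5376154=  - 4712977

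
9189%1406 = 753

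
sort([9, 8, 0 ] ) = [ 0 , 8  ,  9]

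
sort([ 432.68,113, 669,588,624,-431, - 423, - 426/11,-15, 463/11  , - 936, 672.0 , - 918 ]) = [ - 936,-918, - 431, - 423,-426/11, - 15,  463/11,113, 432.68, 588,624,  669, 672.0 ]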